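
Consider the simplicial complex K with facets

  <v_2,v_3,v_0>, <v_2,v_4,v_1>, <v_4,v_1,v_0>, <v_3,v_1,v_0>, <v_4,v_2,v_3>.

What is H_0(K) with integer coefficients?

H_0 ≅ Z.

We work with the vertex ordering v_0 < v_1 < v_2 < v_3 < v_4. The simplices of K, each written with vertices in increasing order, are:

  0-simplices (5): [v_0], [v_1], [v_2], [v_3], [v_4]
  1-simplices (10): [v_0,v_1], [v_0,v_2], [v_0,v_3], [v_0,v_4], [v_1,v_2], [v_1,v_3], [v_1,v_4], [v_2,v_3], [v_2,v_4], [v_3,v_4]
  2-simplices (5): [v_0,v_1,v_3], [v_0,v_1,v_4], [v_0,v_2,v_3], [v_1,v_2,v_4], [v_2,v_3,v_4]

so the chain groups are C_0 ≅ Z^5, C_1 ≅ Z^10, C_2 ≅ Z^5.

Boundary ∂_1: C_1 → C_0 maps an edge to its endpoints' difference, ∂[p,q] = q − p. For instance
  ∂[v_0,v_4] = [v_4] − [v_0].
The resulting 5×10 matrix has rank 4, and its Smith normal form has invariant factors (1,1,1,1).

Boundary ∂_2: C_2 → C_1 maps a triangle to the signed sum of its edges. For instance
  ∂[v_2,v_3,v_4] = [v_3,v_4] − [v_2,v_4] + [v_2,v_3],
  ∂[v_0,v_1,v_3] = [v_1,v_3] − [v_0,v_3] + [v_0,v_1].
The 10×5 boundary matrix has rank 5 and Smith normal form diag(1,1,1,1,1).

Reading off H_k = ker ∂_k / im ∂_{k+1}:

  H_0: rank C_0 − rank ∂_1 = 5 − 4 = 1, and the invariant factors of ∂_1 are all 1, so H_0 ≅ Z.

(K is a triangulation of the Möbius band.)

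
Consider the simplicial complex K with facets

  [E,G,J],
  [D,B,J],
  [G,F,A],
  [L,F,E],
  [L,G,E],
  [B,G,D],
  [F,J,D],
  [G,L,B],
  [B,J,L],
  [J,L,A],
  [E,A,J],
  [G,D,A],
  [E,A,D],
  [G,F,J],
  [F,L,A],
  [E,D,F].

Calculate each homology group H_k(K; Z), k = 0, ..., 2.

We work with the vertex ordering A < B < D < E < F < G < J < L. The simplices of K, each written with vertices in increasing order, are:

  0-simplices (8): A, B, D, E, F, G, J, L
  1-simplices (24): AD, AE, AF, AG, AJ, AL, BD, BG, BJ, BL, DE, DF, DG, DJ, EF, EG, EJ, EL, FG, FJ, FL, GJ, GL, JL
  2-simplices (16): ADE, ADG, AEJ, AFG, AFL, AJL, BDG, BDJ, BGL, BJL, DEF, DFJ, EFL, EGJ, EGL, FGJ

so the chain groups are C_0 ≅ Z^8, C_1 ≅ Z^24, C_2 ≅ Z^16.

∂_1: C_1 → C_0 sends each edge [p,q] (with p < q) to q − p. For instance
  ∂AF = F − A.
The 8×24 boundary matrix has rank 7 and Smith normal form diag(1,1,1,1,1,1,1).

Boundary ∂_2: C_2 → C_1 acts by ∂[p,q,r] = [q,r] − [p,r] + [p,q]. For instance
  ∂AJL = JL − AL + AJ,
  ∂AEJ = EJ − AJ + AE.
The 24×16 boundary matrix has rank 15 and Smith normal form diag(1,1,1,1,1,1,1,1,1,1,1,1,1,1,1).

Computing H_k = (kernel of ∂_k) / (image of ∂_{k+1}):

  H_0: rank C_0 − rank ∂_1 = 8 − 7 = 1, and the invariant factors of ∂_1 are all 1, so H_0 ≅ Z.
  H_1: rank ker ∂_1 − rank ∂_2 = (24 − 7) − 15 = 2, and the invariant factors of ∂_2 are all 1, so H_1 ≅ Z^2.
  H_2: rank ker ∂_2 − rank ∂_3 = (16 − 15) − 0 = 1, and there is no ∂_3, so H_2 ≅ Z.

H_0 = Z,  H_1 = Z^2,  H_2 = Z.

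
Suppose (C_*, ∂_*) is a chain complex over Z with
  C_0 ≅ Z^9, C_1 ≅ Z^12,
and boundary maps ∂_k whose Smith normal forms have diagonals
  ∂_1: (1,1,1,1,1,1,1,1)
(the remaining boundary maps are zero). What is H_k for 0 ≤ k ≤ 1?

H_0: b_0 = 9 − 0 − 8 = 1; torsion from ∂_1 factors > 1: none. So H_0 = Z.
H_1: b_1 = 12 − 8 − 0 = 4; torsion from ∂_2 factors > 1: none. So H_1 = Z^4.

H_0 = Z,  H_1 = Z^4.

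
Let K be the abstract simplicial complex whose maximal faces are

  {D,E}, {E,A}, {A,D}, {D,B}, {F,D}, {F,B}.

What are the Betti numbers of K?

Order the vertices as A < B < D < E < F. Listing each simplex with vertices in this order, K has dimension 1 with simplices:

  0-simplices (5): A, B, D, E, F
  1-simplices (6): AD, AE, BD, BF, DE, DF

so the chain groups are C_0 ≅ Z^5, C_1 ≅ Z^6.

∂_1: C_1 → C_0 is given by ∂[p,q] = [q] − [p]. For instance
  ∂AE = E − A.
As a 5×6 matrix over Z this has rank 4, with invariant factors (1,1,1,1).

From H_k ≅ ker(∂_k) / im(∂_{k+1}) we obtain:

  H_0: rank C_0 − rank ∂_1 = 5 − 4 = 1, and the invariant factors of ∂_1 are all 1, so H_0 ≅ Z.
  H_1: rank ker ∂_1 − rank ∂_2 = (6 − 4) − 0 = 2, and there is no ∂_2, so H_1 ≅ Z^2.

Hence the Betti numbers are b_0 = 1, b_1 = 2.

b_0 = 1, b_1 = 2.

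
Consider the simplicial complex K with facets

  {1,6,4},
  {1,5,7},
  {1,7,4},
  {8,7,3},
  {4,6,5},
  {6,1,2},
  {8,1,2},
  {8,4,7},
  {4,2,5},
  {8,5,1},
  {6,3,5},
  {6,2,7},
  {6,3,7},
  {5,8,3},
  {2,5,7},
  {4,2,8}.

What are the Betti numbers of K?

b_0 = 1, b_1 = 2, b_2 = 1.

We work with the vertex ordering 1 < 2 < 3 < 4 < 5 < 6 < 7 < 8. The simplices of K, each written with vertices in increasing order, are:

  0-simplices (8): [1], [2], [3], [4], [5], [6], [7], [8]
  1-simplices (24): (24 of them)
  2-simplices (16): [1,2,6], [1,2,8], [1,4,6], [1,4,7], [1,5,7], [1,5,8], [2,4,5], [2,4,8], [2,5,7], [2,6,7], [3,5,6], [3,5,8], [3,6,7], [3,7,8], [4,5,6], [4,7,8]

Hence C_0 ≅ Z^8, C_1 ≅ Z^24, C_2 ≅ Z^16.

Boundary ∂_1: C_1 → C_0 is given by ∂[p,q] = [q] − [p].
The 8×24 boundary matrix has rank 7 and Smith normal form diag(1,1,1,1,1,1,1).

∂_2: C_2 → C_1 maps a triangle to the signed sum of its edges. For instance
  ∂[1,2,6] = [2,6] − [1,6] + [1,2],
  ∂[1,4,7] = [4,7] − [1,7] + [1,4].
As a 24×16 matrix over Z this has rank 15, with invariant factors (1,1,1,1,1,1,1,1,1,1,1,1,1,1,1).

Now H_k = ker ∂_k / im ∂_{k+1}, so:

  H_0: rank C_0 − rank ∂_1 = 8 − 7 = 1, and the invariant factors of ∂_1 are all 1, so H_0 ≅ Z.
  H_1: rank ker ∂_1 − rank ∂_2 = (24 − 7) − 15 = 2, and the invariant factors of ∂_2 are all 1, so H_1 ≅ Z^2.
  H_2: rank ker ∂_2 − rank ∂_3 = (16 − 15) − 0 = 1, and there is no ∂_3, so H_2 ≅ Z.

As a check, the Euler characteristic is 8 − 24 + 16 = 0, which agrees with 1 − 2 + 1 = 0.
(K is a triangulation of the torus T^2.)

Hence the Betti numbers are b_0 = 1, b_1 = 2, b_2 = 1.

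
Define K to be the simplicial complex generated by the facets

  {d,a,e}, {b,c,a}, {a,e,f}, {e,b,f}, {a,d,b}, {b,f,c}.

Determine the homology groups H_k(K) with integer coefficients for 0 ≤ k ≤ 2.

Take the total order a < b < c < d < e < f on the vertex set. Then K (dimension 2) consists of the simplices:

  0-simplices (6): a, b, c, d, e, f
  1-simplices (12): ab, ac, ad, ae, af, bc, bd, be, bf, cf, de, ef
  2-simplices (6): abc, abd, ade, aef, bcf, bef

giving chain groups C_0 ≅ Z^6, C_1 ≅ Z^12, C_2 ≅ Z^6.

Boundary ∂_1: C_1 → C_0 sends each edge [p,q] (with p < q) to q − p.
The 6×12 boundary matrix has rank 5 and Smith normal form diag(1,1,1,1,1).

The boundary map ∂_2: C_2 → C_1 acts by ∂[p,q,r] = [q,r] − [p,r] + [p,q]. For instance
  ∂bcf = cf − bf + bc,
  ∂abc = bc − ac + ab.
The 12×6 boundary matrix has rank 6 and Smith normal form diag(1,1,1,1,1,1).

From H_k ≅ ker(∂_k) / im(∂_{k+1}) we obtain:

  H_0: rank C_0 − rank ∂_1 = 6 − 5 = 1, and the invariant factors of ∂_1 are all 1, so H_0 ≅ Z.
  H_1: rank ker ∂_1 − rank ∂_2 = (12 − 5) − 6 = 1, and the invariant factors of ∂_2 are all 1, so H_1 ≅ Z.
  H_2: rank ker ∂_2 − rank ∂_3 = (6 − 6) − 0 = 0, and there is no ∂_3, so H_2 ≅ 0.

As a check, the Euler characteristic is 6 − 12 + 6 = 0, which agrees with 1 − 1 + 0 = 0.
(K is a triangulation of the cylinder S^1 x I.)

H_0 = Z,  H_1 = Z,  H_2 = 0.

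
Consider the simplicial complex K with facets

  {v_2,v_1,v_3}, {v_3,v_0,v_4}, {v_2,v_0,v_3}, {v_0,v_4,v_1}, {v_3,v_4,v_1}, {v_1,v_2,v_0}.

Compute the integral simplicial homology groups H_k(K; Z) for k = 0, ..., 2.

We work with the vertex ordering v_0 < v_1 < v_2 < v_3 < v_4. The simplices of K, each written with vertices in increasing order, are:

  0-simplices (5): [v_0], [v_1], [v_2], [v_3], [v_4]
  1-simplices (9): [v_0,v_1], [v_0,v_2], [v_0,v_3], [v_0,v_4], [v_1,v_2], [v_1,v_3], [v_1,v_4], [v_2,v_3], [v_3,v_4]
  2-simplices (6): [v_0,v_1,v_2], [v_0,v_1,v_4], [v_0,v_2,v_3], [v_0,v_3,v_4], [v_1,v_2,v_3], [v_1,v_3,v_4]

so the chain groups are C_0 ≅ Z^5, C_1 ≅ Z^9, C_2 ≅ Z^6.

∂_1: C_1 → C_0 maps an edge to its endpoints' difference, ∂[p,q] = q − p. For instance
  ∂[v_0,v_2] = [v_2] − [v_0].
The 5×9 boundary matrix has rank 4 and Smith normal form diag(1,1,1,1).

∂_2: C_2 → C_1 sends each 2-simplex [p,q,r] to [q,r] − [p,r] + [p,q]. For instance
  ∂[v_0,v_1,v_2] = [v_1,v_2] − [v_0,v_2] + [v_0,v_1],
  ∂[v_1,v_3,v_4] = [v_3,v_4] − [v_1,v_4] + [v_1,v_3].
The 9×6 boundary matrix has rank 5 and Smith normal form diag(1,1,1,1,1).

Computing H_k = (kernel of ∂_k) / (image of ∂_{k+1}):

  H_0: rank C_0 − rank ∂_1 = 5 − 4 = 1, and the invariant factors of ∂_1 are all 1, so H_0 ≅ Z.
  H_1: rank ker ∂_1 − rank ∂_2 = (9 − 4) − 5 = 0, and the invariant factors of ∂_2 are all 1, so H_1 ≅ 0.
  H_2: rank ker ∂_2 − rank ∂_3 = (6 − 5) − 0 = 1, and there is no ∂_3, so H_2 ≅ Z.

H_0 ≅ Z,  H_1 = 0,  H_2 ≅ Z.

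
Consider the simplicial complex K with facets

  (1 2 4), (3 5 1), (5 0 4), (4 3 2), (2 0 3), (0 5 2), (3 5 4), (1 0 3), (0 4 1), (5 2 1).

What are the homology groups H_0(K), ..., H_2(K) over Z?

Take the total order 0 < 1 < 2 < 3 < 4 < 5 on the vertex set. Then K (dimension 2) consists of the simplices:

  0-simplices (6): [0], [1], [2], [3], [4], [5]
  1-simplices (15): [0,1], [0,2], [0,3], [0,4], [0,5], [1,2], [1,3], [1,4], [1,5], [2,3], [2,4], [2,5], [3,4], [3,5], [4,5]
  2-simplices (10): [0,1,3], [0,1,4], [0,2,3], [0,2,5], [0,4,5], [1,2,4], [1,2,5], [1,3,5], [2,3,4], [3,4,5]

giving chain groups C_0 ≅ Z^6, C_1 ≅ Z^15, C_2 ≅ Z^10.

Boundary ∂_1: C_1 → C_0 is given by ∂[p,q] = [q] − [p].
As a 6×15 matrix over Z this has rank 5, with invariant factors (1,1,1,1,1).

∂_2: C_2 → C_1 maps a triangle to the signed sum of its edges. For instance
  ∂[2,3,4] = [3,4] − [2,4] + [2,3],
  ∂[1,3,5] = [3,5] − [1,5] + [1,3].
The resulting 15×10 matrix has rank 10, and its Smith normal form has invariant factors (1,1,1,1,1,1,1,1,1,2).

Reading off H_k = ker ∂_k / im ∂_{k+1}:

  H_0: rank C_0 − rank ∂_1 = 6 − 5 = 1, and the invariant factors of ∂_1 are all 1, so H_0 = Z.
  H_1: rank ker ∂_1 − rank ∂_2 = (15 − 5) − 10 = 0, and ∂_2 has invariant factor 2 > 1, so H_1 = Z/2.
  H_2: rank ker ∂_2 − rank ∂_3 = (10 − 10) − 0 = 0, and there is no ∂_3, so H_2 = 0.

(K is a triangulation of the real projective plane RP^2.)

H_0 ≅ Z,  H_1 ≅ Z/2,  H_2 = 0.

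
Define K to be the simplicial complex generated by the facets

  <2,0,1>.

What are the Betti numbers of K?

b_0 = 1, b_1 = 0, b_2 = 0.

Order the vertices as 0 < 1 < 2. Listing each simplex with vertices in this order, K has dimension 2 with simplices:

  0-simplices (3): [0], [1], [2]
  1-simplices (3): [0,1], [0,2], [1,2]
  2-simplices (1): [0,1,2]

so the chain groups are C_0 ≅ Z^3, C_1 ≅ Z^3, C_2 ≅ Z^1.

The boundary map ∂_1: C_1 → C_0 maps an edge to its endpoints' difference, ∂[p,q] = q − p. For instance
  ∂[0,2] = [2] − [0].
As a 3×3 matrix over Z this has rank 2, with invariant factors (1,1).

∂_2: C_2 → C_1 sends each 2-simplex [p,q,r] to [q,r] − [p,r] + [p,q]. For instance
  ∂[0,1,2] = [1,2] − [0,2] + [0,1].
The resulting 3×1 matrix has rank 1, and its Smith normal form has invariant factors (1).

Reading off H_k = ker ∂_k / im ∂_{k+1}:

  H_0: rank C_0 − rank ∂_1 = 3 − 2 = 1, and the invariant factors of ∂_1 are all 1, so H_0 ≅ Z.
  H_1: rank ker ∂_1 − rank ∂_2 = (3 − 2) − 1 = 0, and the invariant factors of ∂_2 are all 1, so H_1 ≅ 0.
  H_2: rank ker ∂_2 − rank ∂_3 = (1 − 1) − 0 = 0, and there is no ∂_3, so H_2 ≅ 0.

As a check, the Euler characteristic is 3 − 3 + 1 = 1, which agrees with 1 − 0 + 0 = 1.

Hence the Betti numbers are b_0 = 1, b_1 = 0, b_2 = 0.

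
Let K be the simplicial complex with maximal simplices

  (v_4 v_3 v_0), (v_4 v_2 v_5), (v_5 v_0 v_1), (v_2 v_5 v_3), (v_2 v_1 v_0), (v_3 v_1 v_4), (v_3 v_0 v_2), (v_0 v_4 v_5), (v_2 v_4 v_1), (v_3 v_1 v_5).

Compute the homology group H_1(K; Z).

H_1 = Z/2.

Take the total order v_0 < v_1 < v_2 < v_3 < v_4 < v_5 on the vertex set. Then K (dimension 2) consists of the simplices:

  0-simplices (6): [v_0], [v_1], [v_2], [v_3], [v_4], [v_5]
  1-simplices (15): (15 of them)
  2-simplices (10): [v_0,v_1,v_2], [v_0,v_1,v_5], [v_0,v_2,v_3], [v_0,v_3,v_4], [v_0,v_4,v_5], [v_1,v_2,v_4], [v_1,v_3,v_4], [v_1,v_3,v_5], [v_2,v_3,v_5], [v_2,v_4,v_5]

Hence C_0 ≅ Z^6, C_1 ≅ Z^15, C_2 ≅ Z^10.

Boundary ∂_1: C_1 → C_0 sends each edge [p,q] (with p < q) to q − p.
The resulting 6×15 matrix has rank 5, and its Smith normal form has invariant factors (1,1,1,1,1).

The boundary map ∂_2: C_2 → C_1 sends each 2-simplex [p,q,r] to [q,r] − [p,r] + [p,q]. For instance
  ∂[v_1,v_3,v_4] = [v_3,v_4] − [v_1,v_4] + [v_1,v_3],
  ∂[v_0,v_3,v_4] = [v_3,v_4] − [v_0,v_4] + [v_0,v_3].
The 15×10 boundary matrix has rank 10 and Smith normal form diag(1,1,1,1,1,1,1,1,1,2).

From H_k ≅ ker(∂_k) / im(∂_{k+1}) we obtain:

  H_1: rank ker ∂_1 − rank ∂_2 = (15 − 5) − 10 = 0, and ∂_2 has invariant factor 2 > 1, so H_1 ≅ Z/2.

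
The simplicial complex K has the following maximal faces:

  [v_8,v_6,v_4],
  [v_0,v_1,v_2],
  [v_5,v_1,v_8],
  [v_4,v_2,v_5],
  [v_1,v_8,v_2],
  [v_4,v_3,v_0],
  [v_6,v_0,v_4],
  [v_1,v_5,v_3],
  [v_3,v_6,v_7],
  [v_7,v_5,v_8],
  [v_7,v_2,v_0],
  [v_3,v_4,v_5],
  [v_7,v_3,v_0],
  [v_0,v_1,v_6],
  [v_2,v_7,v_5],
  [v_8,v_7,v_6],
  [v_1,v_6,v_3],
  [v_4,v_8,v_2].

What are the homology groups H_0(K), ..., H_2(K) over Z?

Order the vertices as v_0 < v_1 < v_2 < v_3 < v_4 < v_5 < v_6 < v_7 < v_8. Listing each simplex with vertices in this order, K has dimension 2 with simplices:

  0-simplices (9): [v_0], [v_1], [v_2], [v_3], [v_4], [v_5], [v_6], [v_7], [v_8]
  1-simplices (27): (27 of them)
  2-simplices (18): (18 of them)

so the chain groups are C_0 ≅ Z^9, C_1 ≅ Z^27, C_2 ≅ Z^18.

Boundary ∂_1: C_1 → C_0 sends each edge [p,q] (with p < q) to q − p.
The 9×27 boundary matrix has rank 8 and Smith normal form diag(1,1,1,1,1,1,1,1).

∂_2: C_2 → C_1 sends each 2-simplex [p,q,r] to [q,r] − [p,r] + [p,q]. For instance
  ∂[v_3,v_6,v_7] = [v_6,v_7] − [v_3,v_7] + [v_3,v_6],
  ∂[v_0,v_1,v_2] = [v_1,v_2] − [v_0,v_2] + [v_0,v_1].
The 27×18 boundary matrix has rank 18 and Smith normal form diag(1,1,1,1,1,1,1,1,1,1,1,1,1,1,1,1,1,2).

Now H_k = ker ∂_k / im ∂_{k+1}, so:

  H_0: rank C_0 − rank ∂_1 = 9 − 8 = 1, and the invariant factors of ∂_1 are all 1, so H_0 ≅ Z.
  H_1: rank ker ∂_1 − rank ∂_2 = (27 − 8) − 18 = 1, and ∂_2 has invariant factor 2 > 1, so H_1 ≅ Z ⊕ Z/2.
  H_2: rank ker ∂_2 − rank ∂_3 = (18 − 18) − 0 = 0, and there is no ∂_3, so H_2 ≅ 0.

As a check, the Euler characteristic is 9 − 27 + 18 = 0, which agrees with 1 − 1 + 0 = 0.
(K is a triangulation of the Klein bottle.)

H_0 ≅ Z,  H_1 ≅ Z ⊕ Z/2,  H_2 = 0.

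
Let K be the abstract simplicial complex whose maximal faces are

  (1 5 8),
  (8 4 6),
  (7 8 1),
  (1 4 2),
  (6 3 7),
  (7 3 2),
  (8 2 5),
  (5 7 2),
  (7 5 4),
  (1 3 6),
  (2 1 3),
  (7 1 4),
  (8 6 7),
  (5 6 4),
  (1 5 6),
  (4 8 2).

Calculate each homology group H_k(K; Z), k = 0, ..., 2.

K has 8 vertices, 24 edges, 16 triangles.
rank ∂_0 = 0, rank ∂_1 = 7 ⇒ b_0 = 8 − 0 − 7 = 1; all invariant factors of ∂_1 are 1 so no torsion. So H_0 ≅ Z.
rank ∂_1 = 7, rank ∂_2 = 15 ⇒ b_1 = 24 − 7 − 15 = 2; all invariant factors of ∂_2 are 1 so no torsion. So H_1 ≅ Z^2.
rank ∂_2 = 15, rank ∂_3 = 0 ⇒ b_2 = 16 − 15 − 0 = 1. So H_2 ≅ Z.

H_0 ≅ Z,  H_1 ≅ Z^2,  H_2 ≅ Z.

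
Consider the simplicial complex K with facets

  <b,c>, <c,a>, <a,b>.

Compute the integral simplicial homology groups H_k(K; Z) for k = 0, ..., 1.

H_0 = Z,  H_1 = Z.

Take the total order a < b < c on the vertex set. Then K (dimension 1) consists of the simplices:

  0-simplices (3): a, b, c
  1-simplices (3): ab, ac, bc

Hence C_0 ≅ Z^3, C_1 ≅ Z^3.

∂_1: C_1 → C_0 sends each edge [p,q] (with p < q) to q − p. For instance
  ∂ac = c − a.
The 3×3 boundary matrix has rank 2 and Smith normal form diag(1,1).

Reading off H_k = ker ∂_k / im ∂_{k+1}:

  H_0: rank C_0 − rank ∂_1 = 3 − 2 = 1, and the invariant factors of ∂_1 are all 1, so H_0 ≅ Z.
  H_1: rank ker ∂_1 − rank ∂_2 = (3 − 2) − 0 = 1, and there is no ∂_2, so H_1 ≅ Z.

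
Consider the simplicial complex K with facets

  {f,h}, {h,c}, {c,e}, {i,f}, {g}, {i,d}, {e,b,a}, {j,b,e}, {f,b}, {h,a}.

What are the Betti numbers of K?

K has 10 vertices, 12 edges, 2 triangles.
rank ∂_0 = 0, rank ∂_1 = 8 ⇒ b_0 = 10 − 0 − 8 = 2; all invariant factors of ∂_1 are 1 so no torsion. So H_0 = Z^2.
rank ∂_1 = 8, rank ∂_2 = 2 ⇒ b_1 = 12 − 8 − 2 = 2; all invariant factors of ∂_2 are 1 so no torsion. So H_1 = Z^2.
rank ∂_2 = 2, rank ∂_3 = 0 ⇒ b_2 = 2 − 2 − 0 = 0. So H_2 = 0.

b_0 = 2, b_1 = 2, b_2 = 0.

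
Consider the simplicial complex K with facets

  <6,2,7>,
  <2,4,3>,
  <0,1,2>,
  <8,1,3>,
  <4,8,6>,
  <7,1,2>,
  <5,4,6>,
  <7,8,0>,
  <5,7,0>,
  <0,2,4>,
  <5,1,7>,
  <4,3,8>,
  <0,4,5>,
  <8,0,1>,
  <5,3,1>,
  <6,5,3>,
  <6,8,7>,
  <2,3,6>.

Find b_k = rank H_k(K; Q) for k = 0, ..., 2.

b_0 = 1, b_1 = 1, b_2 = 0.

Order the vertices as 0 < 1 < 2 < 3 < 4 < 5 < 6 < 7 < 8. Listing each simplex with vertices in this order, K has dimension 2 with simplices:

  0-simplices (9): [0], [1], [2], [3], [4], [5], [6], [7], [8]
  1-simplices (27): (27 of them)
  2-simplices (18): [0,1,2], [0,1,8], [0,2,4], [0,4,5], [0,5,7], [0,7,8], [1,2,7], [1,3,5], [1,3,8], [1,5,7], [2,3,4], [2,3,6], [2,6,7], [3,4,8], [3,5,6], [4,5,6], [4,6,8], [6,7,8]

giving chain groups C_0 ≅ Z^9, C_1 ≅ Z^27, C_2 ≅ Z^18.

The boundary map ∂_1: C_1 → C_0 is given by ∂[p,q] = [q] − [p].
As a 9×27 matrix over Z this has rank 8, with invariant factors (1,1,1,1,1,1,1,1).

∂_2: C_2 → C_1 maps a triangle to the signed sum of its edges. For instance
  ∂[0,1,2] = [1,2] − [0,2] + [0,1],
  ∂[3,4,8] = [4,8] − [3,8] + [3,4].
The 27×18 boundary matrix has rank 18 and Smith normal form diag(1,1,1,1,1,1,1,1,1,1,1,1,1,1,1,1,1,2).

Reading off H_k = ker ∂_k / im ∂_{k+1}:

  H_0: rank C_0 − rank ∂_1 = 9 − 8 = 1, and the invariant factors of ∂_1 are all 1, so H_0 = Z.
  H_1: rank ker ∂_1 − rank ∂_2 = (27 − 8) − 18 = 1, and ∂_2 has invariant factor 2 > 1, so H_1 = Z ⊕ Z/2Z.
  H_2: rank ker ∂_2 − rank ∂_3 = (18 − 18) − 0 = 0, and there is no ∂_3, so H_2 = 0.

Hence the Betti numbers are b_0 = 1, b_1 = 1, b_2 = 0.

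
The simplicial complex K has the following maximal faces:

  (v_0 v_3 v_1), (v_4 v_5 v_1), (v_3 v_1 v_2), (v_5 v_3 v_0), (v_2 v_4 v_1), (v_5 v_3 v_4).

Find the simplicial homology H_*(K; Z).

Fix the vertex order v_0 < v_1 < v_2 < v_3 < v_4 < v_5 and write every simplex with vertices in increasing order. Then dim K = 2 and the simplices of K are:

  0-simplices (6): [v_0], [v_1], [v_2], [v_3], [v_4], [v_5]
  1-simplices (12): [v_0,v_1], [v_0,v_3], [v_0,v_5], [v_1,v_2], [v_1,v_3], [v_1,v_4], [v_1,v_5], [v_2,v_3], [v_2,v_4], [v_3,v_4], [v_3,v_5], [v_4,v_5]
  2-simplices (6): [v_0,v_1,v_3], [v_0,v_3,v_5], [v_1,v_2,v_3], [v_1,v_2,v_4], [v_1,v_4,v_5], [v_3,v_4,v_5]

Hence C_0 ≅ Z^6, C_1 ≅ Z^12, C_2 ≅ Z^6.

∂_1: C_1 → C_0 sends each edge [p,q] (with p < q) to q − p. For instance
  ∂[v_1,v_4] = [v_4] − [v_1].
This gives a 6×12 integer matrix of rank 5; reducing to Smith normal form yields diagonal entries (1,1,1,1,1).

∂_2: C_2 → C_1 acts by ∂[p,q,r] = [q,r] − [p,r] + [p,q]. For instance
  ∂[v_3,v_4,v_5] = [v_4,v_5] − [v_3,v_5] + [v_3,v_4],
  ∂[v_0,v_3,v_5] = [v_3,v_5] − [v_0,v_5] + [v_0,v_3].
As a 12×6 matrix over Z this has rank 6, with invariant factors (1,1,1,1,1,1).

Computing H_k = (kernel of ∂_k) / (image of ∂_{k+1}):

  H_0: rank C_0 − rank ∂_1 = 6 − 5 = 1, and the invariant factors of ∂_1 are all 1, so H_0 ≅ Z.
  H_1: rank ker ∂_1 − rank ∂_2 = (12 − 5) − 6 = 1, and the invariant factors of ∂_2 are all 1, so H_1 ≅ Z.
  H_2: rank ker ∂_2 − rank ∂_3 = (6 − 6) − 0 = 0, and there is no ∂_3, so H_2 ≅ 0.

H_0 = Z,  H_1 = Z,  H_2 = 0.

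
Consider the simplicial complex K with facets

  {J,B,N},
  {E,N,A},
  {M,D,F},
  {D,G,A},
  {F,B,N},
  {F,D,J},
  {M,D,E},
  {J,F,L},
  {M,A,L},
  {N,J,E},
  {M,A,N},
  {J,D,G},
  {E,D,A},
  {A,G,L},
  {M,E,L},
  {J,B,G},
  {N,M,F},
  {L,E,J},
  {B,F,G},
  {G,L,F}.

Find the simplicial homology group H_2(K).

Order the vertices as A < B < D < E < F < G < J < L < M < N. Listing each simplex with vertices in this order, K has dimension 2 with simplices:

  0-simplices (10): A, B, D, E, F, G, J, L, M, N
  1-simplices (30): AD, AE, AG, AL, AM, AN, BF, BG, BJ, BN, DE, DF, DG, DJ, DM, EJ, EL, EM, EN, FG, FJ, FL, FM, FN, GJ, GL, JL, JN, LM, MN
  2-simplices (20): ADE, ADG, AEN, AGL, ALM, AMN, BFG, BFN, BGJ, BJN, DEM, DFJ, DFM, DGJ, EJL, EJN, ELM, FGL, FJL, FMN

so the chain groups are C_0 ≅ Z^10, C_1 ≅ Z^30, C_2 ≅ Z^20.

∂_1: C_1 → C_0 sends each edge [p,q] (with p < q) to q − p. For instance
  ∂FL = L − F.
The resulting 10×30 matrix has rank 9, and its Smith normal form has invariant factors (1,1,1,1,1,1,1,1,1).

The boundary map ∂_2: C_2 → C_1 maps a triangle to the signed sum of its edges. For instance
  ∂AEN = EN − AN + AE,
  ∂DEM = EM − DM + DE.
The 30×20 boundary matrix has rank 20 and Smith normal form diag(1,1,1,1,1,1,1,1,1,1,1,1,1,1,1,1,1,1,1,2).

Now H_k = ker ∂_k / im ∂_{k+1}, so:

  H_2: rank ker ∂_2 − rank ∂_3 = (20 − 20) − 0 = 0, and there is no ∂_3, so H_2 ≅ 0.

H_2 = 0.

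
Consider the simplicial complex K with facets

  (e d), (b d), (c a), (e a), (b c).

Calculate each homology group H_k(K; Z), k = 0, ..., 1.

H_0 = Z,  H_1 = Z.

Fix the vertex order a < b < c < d < e and write every simplex with vertices in increasing order. Then dim K = 1 and the simplices of K are:

  0-simplices (5): a, b, c, d, e
  1-simplices (5): ac, ae, bc, bd, de

giving chain groups C_0 ≅ Z^5, C_1 ≅ Z^5.

Boundary ∂_1: C_1 → C_0 is given by ∂[p,q] = [q] − [p]. For instance
  ∂bc = c − b.
The resulting 5×5 matrix has rank 4, and its Smith normal form has invariant factors (1,1,1,1).

Reading off H_k = ker ∂_k / im ∂_{k+1}:

  H_0: rank C_0 − rank ∂_1 = 5 − 4 = 1, and the invariant factors of ∂_1 are all 1, so H_0 = Z.
  H_1: rank ker ∂_1 − rank ∂_2 = (5 − 4) − 0 = 1, and there is no ∂_2, so H_1 = Z.

(K is a triangulation of the circle S^1.)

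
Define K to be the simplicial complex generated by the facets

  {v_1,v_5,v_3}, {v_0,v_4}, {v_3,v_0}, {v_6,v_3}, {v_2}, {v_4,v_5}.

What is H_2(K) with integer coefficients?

H_2 ≅ 0.

Order the vertices as v_0 < v_1 < v_2 < v_3 < v_4 < v_5 < v_6. Listing each simplex with vertices in this order, K has dimension 2 with simplices:

  0-simplices (7): [v_0], [v_1], [v_2], [v_3], [v_4], [v_5], [v_6]
  1-simplices (7): [v_0,v_3], [v_0,v_4], [v_1,v_3], [v_1,v_5], [v_3,v_5], [v_3,v_6], [v_4,v_5]
  2-simplices (1): [v_1,v_3,v_5]

giving chain groups C_0 ≅ Z^7, C_1 ≅ Z^7, C_2 ≅ Z^1.

The boundary map ∂_1: C_1 → C_0 sends each edge [p,q] (with p < q) to q − p. For instance
  ∂[v_3,v_6] = [v_6] − [v_3].
The 7×7 boundary matrix has rank 5 and Smith normal form diag(1,1,1,1,1).

∂_2: C_2 → C_1 acts by ∂[p,q,r] = [q,r] − [p,r] + [p,q]. For instance
  ∂[v_1,v_3,v_5] = [v_3,v_5] − [v_1,v_5] + [v_1,v_3].
This gives a 7×1 integer matrix of rank 1; reducing to Smith normal form yields diagonal entries (1).

From H_k ≅ ker(∂_k) / im(∂_{k+1}) we obtain:

  H_2: rank ker ∂_2 − rank ∂_3 = (1 − 1) − 0 = 0, and there is no ∂_3, so H_2 ≅ 0.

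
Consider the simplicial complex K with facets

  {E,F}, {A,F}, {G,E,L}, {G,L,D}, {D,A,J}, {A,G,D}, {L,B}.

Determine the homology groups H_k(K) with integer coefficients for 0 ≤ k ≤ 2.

H_0 = Z,  H_1 = Z,  H_2 = 0.

Fix the vertex order A < B < D < E < F < G < J < L and write every simplex with vertices in increasing order. Then dim K = 2 and the simplices of K are:

  0-simplices (8): A, B, D, E, F, G, J, L
  1-simplices (12): AD, AF, AG, AJ, BL, DG, DJ, DL, EF, EG, EL, GL
  2-simplices (4): ADG, ADJ, DGL, EGL

Hence C_0 ≅ Z^8, C_1 ≅ Z^12, C_2 ≅ Z^4.

The boundary map ∂_1: C_1 → C_0 sends each edge [p,q] (with p < q) to q − p. For instance
  ∂EL = L − E.
This gives a 8×12 integer matrix of rank 7; reducing to Smith normal form yields diagonal entries (1,1,1,1,1,1,1).

∂_2: C_2 → C_1 sends each 2-simplex [p,q,r] to [q,r] − [p,r] + [p,q]. For instance
  ∂DGL = GL − DL + DG,
  ∂ADG = DG − AG + AD.
The 12×4 boundary matrix has rank 4 and Smith normal form diag(1,1,1,1).

Reading off H_k = ker ∂_k / im ∂_{k+1}:

  H_0: rank C_0 − rank ∂_1 = 8 − 7 = 1, and the invariant factors of ∂_1 are all 1, so H_0 = Z.
  H_1: rank ker ∂_1 − rank ∂_2 = (12 − 7) − 4 = 1, and the invariant factors of ∂_2 are all 1, so H_1 = Z.
  H_2: rank ker ∂_2 − rank ∂_3 = (4 − 4) − 0 = 0, and there is no ∂_3, so H_2 = 0.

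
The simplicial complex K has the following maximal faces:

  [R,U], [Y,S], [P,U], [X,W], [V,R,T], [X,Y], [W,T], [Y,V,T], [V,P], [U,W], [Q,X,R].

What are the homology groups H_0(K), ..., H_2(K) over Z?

H_0 = Z,  H_1 = Z^4,  H_2 = 0.

Fix the vertex order P < Q < R < S < T < U < V < W < X < Y and write every simplex with vertices in increasing order. Then dim K = 2 and the simplices of K are:

  0-simplices (10): P, Q, R, S, T, U, V, W, X, Y
  1-simplices (16): PU, PV, QR, QX, RT, RU, RV, RX, SY, TV, TW, TY, UW, VY, WX, XY
  2-simplices (3): QRX, RTV, TVY

Hence C_0 ≅ Z^10, C_1 ≅ Z^16, C_2 ≅ Z^3.

The boundary map ∂_1: C_1 → C_0 maps an edge to its endpoints' difference, ∂[p,q] = q − p. For instance
  ∂QX = X − Q.
The 10×16 boundary matrix has rank 9 and Smith normal form diag(1,1,1,1,1,1,1,1,1).

Boundary ∂_2: C_2 → C_1 sends each 2-simplex [p,q,r] to [q,r] − [p,r] + [p,q]. For instance
  ∂TVY = VY − TY + TV,
  ∂RTV = TV − RV + RT.
As a 16×3 matrix over Z this has rank 3, with invariant factors (1,1,1).

Reading off H_k = ker ∂_k / im ∂_{k+1}:

  H_0: rank C_0 − rank ∂_1 = 10 − 9 = 1, and the invariant factors of ∂_1 are all 1, so H_0 ≅ Z.
  H_1: rank ker ∂_1 − rank ∂_2 = (16 − 9) − 3 = 4, and the invariant factors of ∂_2 are all 1, so H_1 ≅ Z^4.
  H_2: rank ker ∂_2 − rank ∂_3 = (3 − 3) − 0 = 0, and there is no ∂_3, so H_2 ≅ 0.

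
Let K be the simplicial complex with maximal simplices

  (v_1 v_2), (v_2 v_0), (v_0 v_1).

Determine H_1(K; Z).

H_1 ≅ Z.

We work with the vertex ordering v_0 < v_1 < v_2. The simplices of K, each written with vertices in increasing order, are:

  0-simplices (3): [v_0], [v_1], [v_2]
  1-simplices (3): [v_0,v_1], [v_0,v_2], [v_1,v_2]

giving chain groups C_0 ≅ Z^3, C_1 ≅ Z^3.

∂_1: C_1 → C_0 maps an edge to its endpoints' difference, ∂[p,q] = q − p.
As a 3×3 matrix over Z this has rank 2, with invariant factors (1,1).

From H_k ≅ ker(∂_k) / im(∂_{k+1}) we obtain:

  H_1: rank ker ∂_1 − rank ∂_2 = (3 − 2) − 0 = 1, and there is no ∂_2, so H_1 ≅ Z.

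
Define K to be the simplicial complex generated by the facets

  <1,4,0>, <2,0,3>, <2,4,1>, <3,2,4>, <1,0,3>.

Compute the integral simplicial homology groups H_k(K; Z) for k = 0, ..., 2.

H_0 = Z,  H_1 = Z,  H_2 = 0.

Take the total order 0 < 1 < 2 < 3 < 4 on the vertex set. Then K (dimension 2) consists of the simplices:

  0-simplices (5): [0], [1], [2], [3], [4]
  1-simplices (10): [0,1], [0,2], [0,3], [0,4], [1,2], [1,3], [1,4], [2,3], [2,4], [3,4]
  2-simplices (5): [0,1,3], [0,1,4], [0,2,3], [1,2,4], [2,3,4]

Hence C_0 ≅ Z^5, C_1 ≅ Z^10, C_2 ≅ Z^5.

∂_1: C_1 → C_0 maps an edge to its endpoints' difference, ∂[p,q] = q − p.
This gives a 5×10 integer matrix of rank 4; reducing to Smith normal form yields diagonal entries (1,1,1,1).

Boundary ∂_2: C_2 → C_1 maps a triangle to the signed sum of its edges. For instance
  ∂[0,1,3] = [1,3] − [0,3] + [0,1],
  ∂[2,3,4] = [3,4] − [2,4] + [2,3].
The 10×5 boundary matrix has rank 5 and Smith normal form diag(1,1,1,1,1).

From H_k ≅ ker(∂_k) / im(∂_{k+1}) we obtain:

  H_0: rank C_0 − rank ∂_1 = 5 − 4 = 1, and the invariant factors of ∂_1 are all 1, so H_0 = Z.
  H_1: rank ker ∂_1 − rank ∂_2 = (10 − 4) − 5 = 1, and the invariant factors of ∂_2 are all 1, so H_1 = Z.
  H_2: rank ker ∂_2 − rank ∂_3 = (5 − 5) − 0 = 0, and there is no ∂_3, so H_2 = 0.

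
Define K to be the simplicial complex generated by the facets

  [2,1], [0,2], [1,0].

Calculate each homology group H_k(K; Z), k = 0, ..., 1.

H_0 ≅ Z,  H_1 ≅ Z.

Order the vertices as 0 < 1 < 2. Listing each simplex with vertices in this order, K has dimension 1 with simplices:

  0-simplices (3): [0], [1], [2]
  1-simplices (3): [0,1], [0,2], [1,2]

Hence C_0 ≅ Z^3, C_1 ≅ Z^3.

∂_1: C_1 → C_0 sends each edge [p,q] (with p < q) to q − p.
The 3×3 boundary matrix has rank 2 and Smith normal form diag(1,1).

From H_k ≅ ker(∂_k) / im(∂_{k+1}) we obtain:

  H_0: rank C_0 − rank ∂_1 = 3 − 2 = 1, and the invariant factors of ∂_1 are all 1, so H_0 = Z.
  H_1: rank ker ∂_1 − rank ∂_2 = (3 − 2) − 0 = 1, and there is no ∂_2, so H_1 = Z.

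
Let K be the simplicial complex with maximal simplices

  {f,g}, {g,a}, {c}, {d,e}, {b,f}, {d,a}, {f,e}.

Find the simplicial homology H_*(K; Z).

H_0 = Z^2,  H_1 = Z.

Order the vertices as a < b < c < d < e < f < g. Listing each simplex with vertices in this order, K has dimension 1 with simplices:

  0-simplices (7): a, b, c, d, e, f, g
  1-simplices (6): ad, ag, bf, de, ef, fg

so the chain groups are C_0 ≅ Z^7, C_1 ≅ Z^6.

The boundary map ∂_1: C_1 → C_0 sends each edge [p,q] (with p < q) to q − p.
The resulting 7×6 matrix has rank 5, and its Smith normal form has invariant factors (1,1,1,1,1).

Computing H_k = (kernel of ∂_k) / (image of ∂_{k+1}):

  H_0: rank C_0 − rank ∂_1 = 7 − 5 = 2, and the invariant factors of ∂_1 are all 1, so H_0 ≅ Z^2.
  H_1: rank ker ∂_1 − rank ∂_2 = (6 − 5) − 0 = 1, and there is no ∂_2, so H_1 ≅ Z.

As a check, the Euler characteristic is 7 − 6 = 1, which agrees with 2 − 1 = 1.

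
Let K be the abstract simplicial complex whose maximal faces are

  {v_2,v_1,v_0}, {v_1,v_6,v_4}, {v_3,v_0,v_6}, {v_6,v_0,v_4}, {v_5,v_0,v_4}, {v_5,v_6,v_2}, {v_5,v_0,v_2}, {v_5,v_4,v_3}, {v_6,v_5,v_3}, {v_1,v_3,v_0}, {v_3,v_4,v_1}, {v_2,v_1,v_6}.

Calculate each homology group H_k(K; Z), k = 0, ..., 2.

We work with the vertex ordering v_0 < v_1 < v_2 < v_3 < v_4 < v_5 < v_6. The simplices of K, each written with vertices in increasing order, are:

  0-simplices (7): [v_0], [v_1], [v_2], [v_3], [v_4], [v_5], [v_6]
  1-simplices (18): (18 of them)
  2-simplices (12): (12 of them)

giving chain groups C_0 ≅ Z^7, C_1 ≅ Z^18, C_2 ≅ Z^12.

∂_1: C_1 → C_0 maps an edge to its endpoints' difference, ∂[p,q] = q − p.
As a 7×18 matrix over Z this has rank 6, with invariant factors (1,1,1,1,1,1).

The boundary map ∂_2: C_2 → C_1 sends each 2-simplex [p,q,r] to [q,r] − [p,r] + [p,q]. For instance
  ∂[v_0,v_1,v_2] = [v_1,v_2] − [v_0,v_2] + [v_0,v_1],
  ∂[v_3,v_4,v_5] = [v_4,v_5] − [v_3,v_5] + [v_3,v_4].
The resulting 18×12 matrix has rank 12, and its Smith normal form has invariant factors (1,1,1,1,1,1,1,1,1,1,1,2).

Computing H_k = (kernel of ∂_k) / (image of ∂_{k+1}):

  H_0: rank C_0 − rank ∂_1 = 7 − 6 = 1, and the invariant factors of ∂_1 are all 1, so H_0 ≅ Z.
  H_1: rank ker ∂_1 − rank ∂_2 = (18 − 6) − 12 = 0, and ∂_2 has invariant factor 2 > 1, so H_1 ≅ Z/2.
  H_2: rank ker ∂_2 − rank ∂_3 = (12 − 12) − 0 = 0, and there is no ∂_3, so H_2 ≅ 0.

As a check, the Euler characteristic is 7 − 18 + 12 = 1, which agrees with 1 − 0 + 0 = 1.
(K is a triangulation of the real projective plane RP^2.)

H_0 ≅ Z,  H_1 ≅ Z/2,  H_2 = 0.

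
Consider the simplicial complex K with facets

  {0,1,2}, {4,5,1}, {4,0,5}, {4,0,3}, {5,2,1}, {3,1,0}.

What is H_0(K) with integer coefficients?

H_0 = Z.

We work with the vertex ordering 0 < 1 < 2 < 3 < 4 < 5. The simplices of K, each written with vertices in increasing order, are:

  0-simplices (6): [0], [1], [2], [3], [4], [5]
  1-simplices (12): [0,1], [0,2], [0,3], [0,4], [0,5], [1,2], [1,3], [1,4], [1,5], [2,5], [3,4], [4,5]
  2-simplices (6): [0,1,2], [0,1,3], [0,3,4], [0,4,5], [1,2,5], [1,4,5]

giving chain groups C_0 ≅ Z^6, C_1 ≅ Z^12, C_2 ≅ Z^6.

The boundary map ∂_1: C_1 → C_0 is given by ∂[p,q] = [q] − [p].
As a 6×12 matrix over Z this has rank 5, with invariant factors (1,1,1,1,1).

∂_2: C_2 → C_1 acts by ∂[p,q,r] = [q,r] − [p,r] + [p,q]. For instance
  ∂[0,1,3] = [1,3] − [0,3] + [0,1],
  ∂[0,3,4] = [3,4] − [0,4] + [0,3].
As a 12×6 matrix over Z this has rank 6, with invariant factors (1,1,1,1,1,1).

Reading off H_k = ker ∂_k / im ∂_{k+1}:

  H_0: rank C_0 − rank ∂_1 = 6 − 5 = 1, and the invariant factors of ∂_1 are all 1, so H_0 ≅ Z.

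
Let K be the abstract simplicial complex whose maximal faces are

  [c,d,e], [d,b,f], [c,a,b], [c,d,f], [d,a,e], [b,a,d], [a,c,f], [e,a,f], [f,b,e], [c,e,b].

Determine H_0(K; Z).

K has 6 vertices, 15 edges, 10 triangles.
rank ∂_0 = 0, rank ∂_1 = 5 ⇒ b_0 = 6 − 0 − 5 = 1; all invariant factors of ∂_1 are 1 so no torsion. So H_0 = Z.

H_0 = Z.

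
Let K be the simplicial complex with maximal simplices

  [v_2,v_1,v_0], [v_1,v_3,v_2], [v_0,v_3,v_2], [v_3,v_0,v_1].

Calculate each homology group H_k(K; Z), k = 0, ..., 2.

We work with the vertex ordering v_0 < v_1 < v_2 < v_3. The simplices of K, each written with vertices in increasing order, are:

  0-simplices (4): [v_0], [v_1], [v_2], [v_3]
  1-simplices (6): [v_0,v_1], [v_0,v_2], [v_0,v_3], [v_1,v_2], [v_1,v_3], [v_2,v_3]
  2-simplices (4): [v_0,v_1,v_2], [v_0,v_1,v_3], [v_0,v_2,v_3], [v_1,v_2,v_3]

so the chain groups are C_0 ≅ Z^4, C_1 ≅ Z^6, C_2 ≅ Z^4.

Boundary ∂_1: C_1 → C_0 is given by ∂[p,q] = [q] − [p]. For instance
  ∂[v_0,v_2] = [v_2] − [v_0].
This gives a 4×6 integer matrix of rank 3; reducing to Smith normal form yields diagonal entries (1,1,1).

Boundary ∂_2: C_2 → C_1 maps a triangle to the signed sum of its edges. For instance
  ∂[v_1,v_2,v_3] = [v_2,v_3] − [v_1,v_3] + [v_1,v_2],
  ∂[v_0,v_2,v_3] = [v_2,v_3] − [v_0,v_3] + [v_0,v_2].
As a 6×4 matrix over Z this has rank 3, with invariant factors (1,1,1).

Now H_k = ker ∂_k / im ∂_{k+1}, so:

  H_0: rank C_0 − rank ∂_1 = 4 − 3 = 1, and the invariant factors of ∂_1 are all 1, so H_0 = Z.
  H_1: rank ker ∂_1 − rank ∂_2 = (6 − 3) − 3 = 0, and the invariant factors of ∂_2 are all 1, so H_1 = 0.
  H_2: rank ker ∂_2 − rank ∂_3 = (4 − 3) − 0 = 1, and there is no ∂_3, so H_2 = Z.

H_0 ≅ Z,  H_1 = 0,  H_2 ≅ Z.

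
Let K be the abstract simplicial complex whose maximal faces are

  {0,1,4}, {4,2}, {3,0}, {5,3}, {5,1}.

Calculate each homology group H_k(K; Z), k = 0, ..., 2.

Order the vertices as 0 < 1 < 2 < 3 < 4 < 5. Listing each simplex with vertices in this order, K has dimension 2 with simplices:

  0-simplices (6): [0], [1], [2], [3], [4], [5]
  1-simplices (7): [0,1], [0,3], [0,4], [1,4], [1,5], [2,4], [3,5]
  2-simplices (1): [0,1,4]

giving chain groups C_0 ≅ Z^6, C_1 ≅ Z^7, C_2 ≅ Z^1.

Boundary ∂_1: C_1 → C_0 sends each edge [p,q] (with p < q) to q − p. For instance
  ∂[3,5] = [5] − [3].
This gives a 6×7 integer matrix of rank 5; reducing to Smith normal form yields diagonal entries (1,1,1,1,1).

Boundary ∂_2: C_2 → C_1 maps a triangle to the signed sum of its edges. For instance
  ∂[0,1,4] = [1,4] − [0,4] + [0,1].
As a 7×1 matrix over Z this has rank 1, with invariant factors (1).

From H_k ≅ ker(∂_k) / im(∂_{k+1}) we obtain:

  H_0: rank C_0 − rank ∂_1 = 6 − 5 = 1, and the invariant factors of ∂_1 are all 1, so H_0 ≅ Z.
  H_1: rank ker ∂_1 − rank ∂_2 = (7 − 5) − 1 = 1, and the invariant factors of ∂_2 are all 1, so H_1 ≅ Z.
  H_2: rank ker ∂_2 − rank ∂_3 = (1 − 1) − 0 = 0, and there is no ∂_3, so H_2 ≅ 0.

H_0 = Z,  H_1 = Z,  H_2 = 0.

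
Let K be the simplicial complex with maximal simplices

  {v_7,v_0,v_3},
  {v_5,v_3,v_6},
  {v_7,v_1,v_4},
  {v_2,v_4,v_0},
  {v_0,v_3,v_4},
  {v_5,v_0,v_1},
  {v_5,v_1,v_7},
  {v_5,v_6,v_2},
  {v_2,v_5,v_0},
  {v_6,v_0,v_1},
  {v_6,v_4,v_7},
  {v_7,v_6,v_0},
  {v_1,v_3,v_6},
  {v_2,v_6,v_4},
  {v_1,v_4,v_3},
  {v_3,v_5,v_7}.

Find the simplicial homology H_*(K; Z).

H_0 ≅ Z,  H_1 ≅ Z^2,  H_2 ≅ Z.

Fix the vertex order v_0 < v_1 < v_2 < v_3 < v_4 < v_5 < v_6 < v_7 and write every simplex with vertices in increasing order. Then dim K = 2 and the simplices of K are:

  0-simplices (8): [v_0], [v_1], [v_2], [v_3], [v_4], [v_5], [v_6], [v_7]
  1-simplices (24): (24 of them)
  2-simplices (16): (16 of them)

so the chain groups are C_0 ≅ Z^8, C_1 ≅ Z^24, C_2 ≅ Z^16.

The boundary map ∂_1: C_1 → C_0 sends each edge [p,q] (with p < q) to q − p. For instance
  ∂[v_1,v_4] = [v_4] − [v_1].
The resulting 8×24 matrix has rank 7, and its Smith normal form has invariant factors (1,1,1,1,1,1,1).

The boundary map ∂_2: C_2 → C_1 sends each 2-simplex [p,q,r] to [q,r] − [p,r] + [p,q]. For instance
  ∂[v_1,v_4,v_7] = [v_4,v_7] − [v_1,v_7] + [v_1,v_4],
  ∂[v_4,v_6,v_7] = [v_6,v_7] − [v_4,v_7] + [v_4,v_6].
The resulting 24×16 matrix has rank 15, and its Smith normal form has invariant factors (1,1,1,1,1,1,1,1,1,1,1,1,1,1,1).

From H_k ≅ ker(∂_k) / im(∂_{k+1}) we obtain:

  H_0: rank C_0 − rank ∂_1 = 8 − 7 = 1, and the invariant factors of ∂_1 are all 1, so H_0 ≅ Z.
  H_1: rank ker ∂_1 − rank ∂_2 = (24 − 7) − 15 = 2, and the invariant factors of ∂_2 are all 1, so H_1 ≅ Z^2.
  H_2: rank ker ∂_2 − rank ∂_3 = (16 − 15) − 0 = 1, and there is no ∂_3, so H_2 ≅ Z.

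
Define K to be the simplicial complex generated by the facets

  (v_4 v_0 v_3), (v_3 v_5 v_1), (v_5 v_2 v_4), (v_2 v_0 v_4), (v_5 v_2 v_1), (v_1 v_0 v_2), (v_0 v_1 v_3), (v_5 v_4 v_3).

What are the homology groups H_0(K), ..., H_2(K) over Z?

Take the total order v_0 < v_1 < v_2 < v_3 < v_4 < v_5 on the vertex set. Then K (dimension 2) consists of the simplices:

  0-simplices (6): [v_0], [v_1], [v_2], [v_3], [v_4], [v_5]
  1-simplices (12): [v_0,v_1], [v_0,v_2], [v_0,v_3], [v_0,v_4], [v_1,v_2], [v_1,v_3], [v_1,v_5], [v_2,v_4], [v_2,v_5], [v_3,v_4], [v_3,v_5], [v_4,v_5]
  2-simplices (8): [v_0,v_1,v_2], [v_0,v_1,v_3], [v_0,v_2,v_4], [v_0,v_3,v_4], [v_1,v_2,v_5], [v_1,v_3,v_5], [v_2,v_4,v_5], [v_3,v_4,v_5]

Hence C_0 ≅ Z^6, C_1 ≅ Z^12, C_2 ≅ Z^8.

The boundary map ∂_1: C_1 → C_0 sends each edge [p,q] (with p < q) to q − p. For instance
  ∂[v_0,v_2] = [v_2] − [v_0].
The resulting 6×12 matrix has rank 5, and its Smith normal form has invariant factors (1,1,1,1,1).

Boundary ∂_2: C_2 → C_1 acts by ∂[p,q,r] = [q,r] − [p,r] + [p,q]. For instance
  ∂[v_0,v_2,v_4] = [v_2,v_4] − [v_0,v_4] + [v_0,v_2],
  ∂[v_3,v_4,v_5] = [v_4,v_5] − [v_3,v_5] + [v_3,v_4].
This gives a 12×8 integer matrix of rank 7; reducing to Smith normal form yields diagonal entries (1,1,1,1,1,1,1).

Reading off H_k = ker ∂_k / im ∂_{k+1}:

  H_0: rank C_0 − rank ∂_1 = 6 − 5 = 1, and the invariant factors of ∂_1 are all 1, so H_0 = Z.
  H_1: rank ker ∂_1 − rank ∂_2 = (12 − 5) − 7 = 0, and the invariant factors of ∂_2 are all 1, so H_1 = 0.
  H_2: rank ker ∂_2 − rank ∂_3 = (8 − 7) − 0 = 1, and there is no ∂_3, so H_2 = Z.

H_0 ≅ Z,  H_1 = 0,  H_2 ≅ Z.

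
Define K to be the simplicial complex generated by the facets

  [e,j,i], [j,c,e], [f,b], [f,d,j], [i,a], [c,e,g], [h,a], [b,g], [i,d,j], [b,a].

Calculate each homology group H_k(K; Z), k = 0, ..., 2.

H_0 = Z,  H_1 = Z^2,  H_2 = 0.

We work with the vertex ordering a < b < c < d < e < f < g < h < i < j. The simplices of K, each written with vertices in increasing order, are:

  0-simplices (10): a, b, c, d, e, f, g, h, i, j
  1-simplices (16): ab, ah, ai, bf, bg, ce, cg, cj, df, di, dj, eg, ei, ej, fj, ij
  2-simplices (5): ceg, cej, dfj, dij, eij

so the chain groups are C_0 ≅ Z^10, C_1 ≅ Z^16, C_2 ≅ Z^5.

∂_1: C_1 → C_0 is given by ∂[p,q] = [q] − [p].
The resulting 10×16 matrix has rank 9, and its Smith normal form has invariant factors (1,1,1,1,1,1,1,1,1).

The boundary map ∂_2: C_2 → C_1 sends each 2-simplex [p,q,r] to [q,r] − [p,r] + [p,q]. For instance
  ∂dfj = fj − dj + df,
  ∂cej = ej − cj + ce.
As a 16×5 matrix over Z this has rank 5, with invariant factors (1,1,1,1,1).

From H_k ≅ ker(∂_k) / im(∂_{k+1}) we obtain:

  H_0: rank C_0 − rank ∂_1 = 10 − 9 = 1, and the invariant factors of ∂_1 are all 1, so H_0 ≅ Z.
  H_1: rank ker ∂_1 − rank ∂_2 = (16 − 9) − 5 = 2, and the invariant factors of ∂_2 are all 1, so H_1 ≅ Z^2.
  H_2: rank ker ∂_2 − rank ∂_3 = (5 − 5) − 0 = 0, and there is no ∂_3, so H_2 ≅ 0.

As a check, the Euler characteristic is 10 − 16 + 5 = -1, which agrees with 1 − 2 + 0 = -1.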